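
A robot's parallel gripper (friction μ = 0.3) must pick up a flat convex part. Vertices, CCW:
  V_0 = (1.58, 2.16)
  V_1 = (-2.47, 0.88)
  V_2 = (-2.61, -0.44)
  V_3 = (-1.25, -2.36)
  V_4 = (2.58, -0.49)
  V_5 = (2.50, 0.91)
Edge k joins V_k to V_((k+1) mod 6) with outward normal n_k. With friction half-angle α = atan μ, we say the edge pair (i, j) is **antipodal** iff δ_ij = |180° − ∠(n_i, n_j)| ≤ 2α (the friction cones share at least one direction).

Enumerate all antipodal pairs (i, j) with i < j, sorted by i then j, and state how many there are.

α = atan 0.3 = 16.70°;  2α = 33.40°
n_0 = (-0.3014, +0.9535)
n_1 = (-0.9944, +0.1055)
n_2 = (-0.8160, -0.5780)
n_3 = (+0.4387, -0.8986)
n_4 = (+0.9984, +0.0570)
n_5 = (+0.8054, +0.5928)
  (0,1): δ = 113.59°  ·
  (0,2): δ = 72.23°  ·
  (0,3): δ = 8.48°  ✓
  (0,4): δ = 75.73°  ·
  (0,5): δ = 108.81°  ·
  (1,2): δ = 138.63°  ·
  (1,3): δ = 57.92°  ·
  (1,4): δ = 9.32°  ✓
  (1,5): δ = 42.41°  ·
  (2,3): δ = 99.29°  ·
  (2,4): δ = 32.04°  ✓
  (2,5): δ = 1.04°  ✓
  (3,4): δ = 112.75°  ·
  (3,5): δ = 79.67°  ·
  (4,5): δ = 146.92°  ·
antipodal pairs: 4

count = 4; pairs: (0,3), (1,4), (2,4), (2,5)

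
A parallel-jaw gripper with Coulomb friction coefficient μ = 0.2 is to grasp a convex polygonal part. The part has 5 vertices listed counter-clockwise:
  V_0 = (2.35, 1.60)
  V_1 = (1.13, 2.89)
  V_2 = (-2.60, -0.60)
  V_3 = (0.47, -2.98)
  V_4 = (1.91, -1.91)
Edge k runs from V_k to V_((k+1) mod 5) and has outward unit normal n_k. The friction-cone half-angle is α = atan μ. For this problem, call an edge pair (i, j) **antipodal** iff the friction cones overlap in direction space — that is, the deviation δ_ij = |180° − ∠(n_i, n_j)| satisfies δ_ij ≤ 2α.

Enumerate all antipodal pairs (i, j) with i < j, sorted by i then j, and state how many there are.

α = atan 0.2 = 11.31°;  2α = 22.62°
n_0 = (+0.7265, +0.6871)
n_1 = (-0.6832, +0.7302)
n_2 = (-0.6127, -0.7903)
n_3 = (+0.5964, -0.8027)
n_4 = (+0.9922, -0.1244)
  (0,1): δ = 90.31°  ·
  (0,2): δ = 8.81°  ✓
  (0,3): δ = 83.21°  ·
  (0,4): δ = 129.45°  ·
  (1,2): δ = 80.88°  ·
  (1,3): δ = 6.48°  ✓
  (1,4): δ = 39.76°  ·
  (2,3): δ = 105.60°  ·
  (2,4): δ = 59.36°  ·
  (3,4): δ = 133.76°  ·
antipodal pairs: 2

count = 2; pairs: (0,2), (1,3)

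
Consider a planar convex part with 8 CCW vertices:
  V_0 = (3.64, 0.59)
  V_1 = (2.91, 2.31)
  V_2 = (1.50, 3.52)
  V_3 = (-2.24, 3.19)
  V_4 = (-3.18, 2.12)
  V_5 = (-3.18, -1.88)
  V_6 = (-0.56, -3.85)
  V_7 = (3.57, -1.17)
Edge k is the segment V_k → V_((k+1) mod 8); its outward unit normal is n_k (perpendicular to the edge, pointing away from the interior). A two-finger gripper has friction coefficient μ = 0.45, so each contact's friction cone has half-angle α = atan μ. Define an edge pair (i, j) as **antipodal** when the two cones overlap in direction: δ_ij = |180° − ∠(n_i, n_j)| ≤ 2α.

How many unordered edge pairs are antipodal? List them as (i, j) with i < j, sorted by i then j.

count = 8; pairs: (0,4), (0,5), (1,5), (2,5), (2,6), (3,6), (3,7), (4,7)

α = atan 0.45 = 24.23°;  2α = 48.46°
n_0 = (+0.9205, +0.3907)
n_1 = (+0.6512, +0.7589)
n_2 = (-0.0879, +0.9961)
n_3 = (-0.7513, +0.6600)
n_4 = (-1.0000, -0.0000)
n_5 = (-0.6010, -0.7993)
n_6 = (+0.5443, -0.8389)
n_7 = (+0.9992, -0.0397)
  (0,1): δ = 153.63°  ·
  (0,2): δ = 107.95°  ·
  (0,3): δ = 64.30°  ·
  (0,4): δ = 23.00°  ✓
  (0,5): δ = 30.06°  ✓
  (0,6): δ = 99.98°  ·
  (0,7): δ = 154.73°  ·
  (1,2): δ = 134.32°  ·
  (1,3): δ = 90.66°  ·
  (1,4): δ = 49.37°  ·
  (1,5): δ = 3.69°  ✓
  (1,6): δ = 73.61°  ·
  (1,7): δ = 128.36°  ·
  (2,3): δ = 136.34°  ·
  (2,4): δ = 95.04°  ·
  (2,5): δ = 41.98°  ✓
  (2,6): δ = 27.94°  ✓
  (2,7): δ = 82.68°  ·
  (3,4): δ = 138.70°  ·
  (3,5): δ = 85.64°  ·
  (3,6): δ = 15.72°  ✓
  (3,7): δ = 39.02°  ✓
  (4,5): δ = 126.94°  ·
  (4,6): δ = 57.02°  ·
  (4,7): δ = 2.28°  ✓
  (5,6): δ = 110.08°  ·
  (5,7): δ = 55.34°  ·
  (6,7): δ = 125.26°  ·
antipodal pairs: 8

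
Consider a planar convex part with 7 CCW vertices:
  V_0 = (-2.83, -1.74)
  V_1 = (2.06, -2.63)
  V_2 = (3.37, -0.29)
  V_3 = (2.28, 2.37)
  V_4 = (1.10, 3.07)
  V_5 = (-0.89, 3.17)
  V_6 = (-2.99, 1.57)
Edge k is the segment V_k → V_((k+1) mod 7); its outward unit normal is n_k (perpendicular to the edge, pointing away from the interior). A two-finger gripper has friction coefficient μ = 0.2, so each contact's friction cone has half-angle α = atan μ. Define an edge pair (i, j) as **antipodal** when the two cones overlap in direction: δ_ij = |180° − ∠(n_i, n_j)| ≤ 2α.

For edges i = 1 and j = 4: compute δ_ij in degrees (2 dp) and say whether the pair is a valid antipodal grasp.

δ = 63.64°, invalid

α = atan 0.2 = 11.31°;  2α = 22.62°
edge 1: e_1 = (+1.31, +2.34);  n_1 = (+0.8726, -0.4885)
edge 4: e_4 = (-1.99, +0.10);  n_4 = (+0.0502, +0.9987)
∠(n_1, n_4) = 116.36°
δ = |180° − 116.36°| = 63.64°
63.64° > 2α = 22.62°  →  invalid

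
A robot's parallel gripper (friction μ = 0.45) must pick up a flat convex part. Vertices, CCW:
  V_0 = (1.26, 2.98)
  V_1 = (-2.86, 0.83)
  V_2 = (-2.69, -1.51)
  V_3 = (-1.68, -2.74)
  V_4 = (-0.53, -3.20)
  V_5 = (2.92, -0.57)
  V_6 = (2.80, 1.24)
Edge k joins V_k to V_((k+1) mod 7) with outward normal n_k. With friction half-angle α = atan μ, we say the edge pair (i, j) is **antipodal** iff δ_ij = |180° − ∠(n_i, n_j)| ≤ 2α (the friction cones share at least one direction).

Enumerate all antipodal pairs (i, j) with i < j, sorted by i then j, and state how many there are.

count = 6; pairs: (0,4), (1,5), (1,6), (2,5), (2,6), (3,6)

α = atan 0.45 = 24.23°;  2α = 48.46°
n_0 = (-0.4626, +0.8865)
n_1 = (-0.9974, -0.0725)
n_2 = (-0.7728, -0.6346)
n_3 = (-0.3714, -0.9285)
n_4 = (+0.6063, -0.7953)
n_5 = (+0.9978, +0.0662)
n_6 = (+0.7488, +0.6628)
  (0,1): δ = 113.40°  ·
  (0,2): δ = 78.17°  ·
  (0,3): δ = 49.36°  ·
  (0,4): δ = 9.76°  ✓
  (0,5): δ = 66.24°  ·
  (0,6): δ = 103.95°  ·
  (1,2): δ = 144.76°  ·
  (1,3): δ = 115.96°  ·
  (1,4): δ = 56.84°  ·
  (1,5): δ = 0.36°  ✓
  (1,6): δ = 37.36°  ✓
  (2,3): δ = 151.19°  ·
  (2,4): δ = 92.07°  ·
  (2,5): δ = 35.60°  ✓
  (2,6): δ = 2.12°  ✓
  (3,4): δ = 120.88°  ·
  (3,5): δ = 64.41°  ·
  (3,6): δ = 26.69°  ✓
  (4,5): δ = 123.53°  ·
  (4,6): δ = 85.81°  ·
  (5,6): δ = 142.28°  ·
antipodal pairs: 6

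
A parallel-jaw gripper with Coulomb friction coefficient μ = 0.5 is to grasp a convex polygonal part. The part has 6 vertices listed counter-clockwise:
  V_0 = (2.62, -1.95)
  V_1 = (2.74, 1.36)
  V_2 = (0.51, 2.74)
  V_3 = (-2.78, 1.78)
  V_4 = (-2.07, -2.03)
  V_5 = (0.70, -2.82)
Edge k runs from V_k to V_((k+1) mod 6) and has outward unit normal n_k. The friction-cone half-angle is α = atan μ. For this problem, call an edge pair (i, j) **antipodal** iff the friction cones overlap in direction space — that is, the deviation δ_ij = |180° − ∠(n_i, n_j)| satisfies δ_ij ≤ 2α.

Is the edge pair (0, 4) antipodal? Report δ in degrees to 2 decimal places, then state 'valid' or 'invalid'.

α = atan 0.5 = 26.57°;  2α = 53.13°
edge 0: e_0 = (+0.12, +3.31);  n_0 = (+0.9993, -0.0362)
edge 4: e_4 = (+2.77, -0.79);  n_4 = (-0.2743, -0.9617)
∠(n_0, n_4) = 103.84°
δ = |180° − 103.84°| = 76.16°
76.16° > 2α = 53.13°  →  invalid

δ = 76.16°, invalid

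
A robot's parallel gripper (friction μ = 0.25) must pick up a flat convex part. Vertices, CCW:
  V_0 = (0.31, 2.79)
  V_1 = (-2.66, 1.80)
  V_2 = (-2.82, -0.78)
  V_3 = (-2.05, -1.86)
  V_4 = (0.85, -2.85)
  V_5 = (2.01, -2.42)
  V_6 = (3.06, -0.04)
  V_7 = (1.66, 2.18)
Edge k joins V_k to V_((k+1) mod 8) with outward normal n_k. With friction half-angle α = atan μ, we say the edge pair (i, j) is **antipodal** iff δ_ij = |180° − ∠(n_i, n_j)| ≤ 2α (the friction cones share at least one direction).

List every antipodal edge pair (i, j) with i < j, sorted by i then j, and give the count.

count = 4; pairs: (0,4), (1,5), (2,6), (3,7)

α = atan 0.25 = 14.04°;  2α = 28.07°
n_0 = (-0.3162, +0.9487)
n_1 = (-0.9981, +0.0619)
n_2 = (-0.8142, -0.5805)
n_3 = (-0.3231, -0.9464)
n_4 = (+0.3476, -0.9377)
n_5 = (+0.9149, -0.4036)
n_6 = (+0.8459, +0.5334)
n_7 = (+0.4118, +0.9113)
  (0,1): δ = 111.98°  ·
  (0,2): δ = 72.95°  ·
  (0,3): δ = 37.28°  ·
  (0,4): δ = 1.90°  ✓
  (0,5): δ = 47.76°  ·
  (0,6): δ = 103.80°  ·
  (0,7): δ = 137.25°  ·
  (1,2): δ = 140.96°  ·
  (1,3): δ = 105.30°  ·
  (1,4): δ = 66.11°  ·
  (1,5): δ = 20.26°  ✓
  (1,6): δ = 35.79°  ·
  (1,7): δ = 69.23°  ·
  (2,3): δ = 144.34°  ·
  (2,4): δ = 105.15°  ·
  (2,5): δ = 59.29°  ·
  (2,6): δ = 3.25°  ✓
  (2,7): δ = 30.20°  ·
  (3,4): δ = 140.81°  ·
  (3,5): δ = 94.96°  ·
  (3,6): δ = 38.91°  ·
  (3,7): δ = 5.47°  ✓
  (4,5): δ = 134.15°  ·
  (4,6): δ = 78.10°  ·
  (4,7): δ = 44.66°  ·
  (5,6): δ = 123.96°  ·
  (5,7): δ = 90.51°  ·
  (6,7): δ = 146.55°  ·
antipodal pairs: 4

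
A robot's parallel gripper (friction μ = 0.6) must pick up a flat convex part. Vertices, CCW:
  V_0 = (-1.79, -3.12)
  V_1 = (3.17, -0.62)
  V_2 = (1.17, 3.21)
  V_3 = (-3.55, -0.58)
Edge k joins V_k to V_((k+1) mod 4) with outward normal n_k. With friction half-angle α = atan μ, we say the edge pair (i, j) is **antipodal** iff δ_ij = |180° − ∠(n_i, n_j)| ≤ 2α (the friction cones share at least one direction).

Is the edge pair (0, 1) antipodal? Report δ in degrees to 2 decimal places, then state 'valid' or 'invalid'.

δ = 89.18°, invalid

α = atan 0.6 = 30.96°;  2α = 61.93°
edge 0: e_0 = (+4.96, +2.50);  n_0 = (+0.4501, -0.8930)
edge 1: e_1 = (-2.00, +3.83);  n_1 = (+0.8864, +0.4629)
∠(n_0, n_1) = 90.82°
δ = |180° − 90.82°| = 89.18°
89.18° > 2α = 61.93°  →  invalid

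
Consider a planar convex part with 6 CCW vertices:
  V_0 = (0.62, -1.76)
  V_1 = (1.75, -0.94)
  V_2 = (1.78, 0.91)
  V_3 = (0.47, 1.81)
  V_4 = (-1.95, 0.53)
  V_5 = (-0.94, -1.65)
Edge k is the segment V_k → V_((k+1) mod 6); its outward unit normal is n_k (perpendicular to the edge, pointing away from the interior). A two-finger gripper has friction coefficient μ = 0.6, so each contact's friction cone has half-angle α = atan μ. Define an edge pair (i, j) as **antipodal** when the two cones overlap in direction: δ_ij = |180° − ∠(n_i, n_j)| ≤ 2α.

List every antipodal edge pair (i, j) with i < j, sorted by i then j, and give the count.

α = atan 0.6 = 30.96°;  2α = 61.93°
n_0 = (+0.5873, -0.8094)
n_1 = (+0.9999, -0.0162)
n_2 = (+0.5663, +0.8242)
n_3 = (-0.4676, +0.8840)
n_4 = (-0.9073, -0.4204)
n_5 = (-0.0703, -0.9975)
  (0,1): δ = 126.90°  ·
  (0,2): δ = 70.46°  ·
  (0,3): δ = 8.09°  ✓
  (0,4): δ = 78.89°  ·
  (0,5): δ = 140.00°  ·
  (1,2): δ = 123.56°  ·
  (1,3): δ = 61.20°  ✓
  (1,4): δ = 25.79°  ✓
  (1,5): δ = 86.90°  ·
  (2,3): δ = 117.63°  ·
  (2,4): δ = 30.65°  ✓
  (2,5): δ = 30.46°  ✓
  (3,4): δ = 93.02°  ·
  (3,5): δ = 31.91°  ✓
  (4,5): δ = 118.89°  ·
antipodal pairs: 6

count = 6; pairs: (0,3), (1,3), (1,4), (2,4), (2,5), (3,5)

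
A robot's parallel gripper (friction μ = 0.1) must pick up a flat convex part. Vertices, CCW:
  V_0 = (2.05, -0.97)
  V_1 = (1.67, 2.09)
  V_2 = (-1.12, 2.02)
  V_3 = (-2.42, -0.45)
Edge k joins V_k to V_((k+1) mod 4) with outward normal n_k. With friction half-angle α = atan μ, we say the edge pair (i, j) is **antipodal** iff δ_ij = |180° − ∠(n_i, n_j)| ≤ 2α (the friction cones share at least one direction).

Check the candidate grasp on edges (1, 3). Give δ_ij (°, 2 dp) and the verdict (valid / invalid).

α = atan 0.1 = 5.71°;  2α = 11.42°
edge 1: e_1 = (-2.79, -0.07);  n_1 = (-0.0251, +0.9997)
edge 3: e_3 = (+4.47, -0.52);  n_3 = (-0.1156, -0.9933)
∠(n_1, n_3) = 171.93°
δ = |180° − 171.93°| = 8.07°
8.07° ≤ 2α = 11.42°  →  valid

δ = 8.07°, valid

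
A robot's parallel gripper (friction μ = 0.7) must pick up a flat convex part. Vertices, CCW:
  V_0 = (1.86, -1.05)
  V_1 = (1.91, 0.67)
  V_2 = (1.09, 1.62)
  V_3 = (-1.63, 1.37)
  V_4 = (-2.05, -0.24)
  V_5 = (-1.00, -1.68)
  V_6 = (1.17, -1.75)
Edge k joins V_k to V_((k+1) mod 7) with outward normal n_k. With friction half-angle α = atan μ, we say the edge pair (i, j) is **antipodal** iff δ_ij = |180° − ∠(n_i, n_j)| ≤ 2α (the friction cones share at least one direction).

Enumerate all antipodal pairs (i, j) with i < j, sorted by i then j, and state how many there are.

count = 9; pairs: (0,3), (0,4), (1,3), (1,4), (1,5), (2,4), (2,5), (2,6), (3,6)

α = atan 0.7 = 34.99°;  2α = 69.98°
n_0 = (+0.9996, -0.0291)
n_1 = (+0.7570, +0.6534)
n_2 = (-0.0915, +0.9958)
n_3 = (-0.9676, +0.2524)
n_4 = (-0.8080, -0.5892)
n_5 = (-0.0322, -0.9995)
n_6 = (+0.7122, -0.7020)
  (0,1): δ = 137.54°  ·
  (0,2): δ = 83.08°  ·
  (0,3): δ = 12.96°  ✓
  (0,4): δ = 37.76°  ✓
  (0,5): δ = 89.82°  ·
  (0,6): δ = 137.08°  ·
  (1,2): δ = 125.55°  ·
  (1,3): δ = 55.42°  ✓
  (1,4): δ = 4.70°  ✓
  (1,5): δ = 47.35°  ✓
  (1,6): δ = 94.61°  ·
  (2,3): δ = 109.87°  ·
  (2,4): δ = 59.15°  ✓
  (2,5): δ = 7.10°  ✓
  (2,6): δ = 40.16°  ✓
  (3,4): δ = 129.28°  ·
  (3,5): δ = 77.23°  ·
  (3,6): δ = 29.97°  ✓
  (4,5): δ = 127.95°  ·
  (4,6): δ = 80.69°  ·
  (5,6): δ = 132.74°  ·
antipodal pairs: 9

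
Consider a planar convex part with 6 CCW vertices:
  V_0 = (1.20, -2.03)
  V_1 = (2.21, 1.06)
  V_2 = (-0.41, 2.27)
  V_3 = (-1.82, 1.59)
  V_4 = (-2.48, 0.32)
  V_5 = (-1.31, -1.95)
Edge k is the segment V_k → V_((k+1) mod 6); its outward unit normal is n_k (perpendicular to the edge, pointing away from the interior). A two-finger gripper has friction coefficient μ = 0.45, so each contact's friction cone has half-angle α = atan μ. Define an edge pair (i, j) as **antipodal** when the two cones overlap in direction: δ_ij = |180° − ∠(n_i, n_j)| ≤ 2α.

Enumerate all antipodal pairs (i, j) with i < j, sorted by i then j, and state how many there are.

α = atan 0.45 = 24.23°;  2α = 48.46°
n_0 = (+0.9505, -0.3107)
n_1 = (+0.4193, +0.9079)
n_2 = (-0.4344, +0.9007)
n_3 = (-0.8873, +0.4611)
n_4 = (-0.8889, -0.4581)
n_5 = (-0.0319, -0.9995)
  (0,1): δ = 96.69°  ·
  (0,2): δ = 46.15°  ✓
  (0,3): δ = 9.36°  ✓
  (0,4): δ = 45.37°  ✓
  (0,5): δ = 106.27°  ·
  (1,2): δ = 129.46°  ·
  (1,3): δ = 92.67°  ·
  (1,4): δ = 37.94°  ✓
  (1,5): δ = 22.96°  ✓
  (2,3): δ = 143.21°  ·
  (2,4): δ = 88.48°  ·
  (2,5): δ = 27.57°  ✓
  (3,4): δ = 125.27°  ·
  (3,5): δ = 64.37°  ·
  (4,5): δ = 119.09°  ·
antipodal pairs: 6

count = 6; pairs: (0,2), (0,3), (0,4), (1,4), (1,5), (2,5)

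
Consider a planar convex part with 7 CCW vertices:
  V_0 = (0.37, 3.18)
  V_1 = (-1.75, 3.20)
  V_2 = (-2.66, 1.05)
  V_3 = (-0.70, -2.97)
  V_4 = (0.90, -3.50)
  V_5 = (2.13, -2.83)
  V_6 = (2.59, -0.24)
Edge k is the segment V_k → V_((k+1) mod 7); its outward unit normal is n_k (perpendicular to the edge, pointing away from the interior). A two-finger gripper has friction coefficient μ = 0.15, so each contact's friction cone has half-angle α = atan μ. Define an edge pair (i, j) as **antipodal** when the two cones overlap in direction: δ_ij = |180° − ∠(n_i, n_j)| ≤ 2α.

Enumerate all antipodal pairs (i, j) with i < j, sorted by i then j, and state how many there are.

count = 2; pairs: (1,5), (2,6)

α = atan 0.15 = 8.53°;  2α = 17.06°
n_0 = (+0.0094, +1.0000)
n_1 = (-0.9209, +0.3898)
n_2 = (-0.8989, -0.4382)
n_3 = (-0.3144, -0.9493)
n_4 = (+0.4784, -0.8782)
n_5 = (+0.9846, -0.1749)
n_6 = (+0.8388, +0.5445)
  (0,1): δ = 112.40°  ·
  (0,2): δ = 63.47°  ·
  (0,3): δ = 17.79°  ·
  (0,4): δ = 29.12°  ·
  (0,5): δ = 80.47°  ·
  (0,6): δ = 123.53°  ·
  (1,2): δ = 131.07°  ·
  (1,3): δ = 85.39°  ·
  (1,4): δ = 38.48°  ·
  (1,5): δ = 12.87°  ✓
  (1,6): δ = 55.93°  ·
  (2,3): δ = 134.32°  ·
  (2,4): δ = 87.41°  ·
  (2,5): δ = 36.06°  ·
  (2,6): δ = 7.00°  ✓
  (3,4): δ = 133.09°  ·
  (3,5): δ = 81.74°  ·
  (3,6): δ = 38.68°  ·
  (4,5): δ = 128.65°  ·
  (4,6): δ = 85.59°  ·
  (5,6): δ = 136.94°  ·
antipodal pairs: 2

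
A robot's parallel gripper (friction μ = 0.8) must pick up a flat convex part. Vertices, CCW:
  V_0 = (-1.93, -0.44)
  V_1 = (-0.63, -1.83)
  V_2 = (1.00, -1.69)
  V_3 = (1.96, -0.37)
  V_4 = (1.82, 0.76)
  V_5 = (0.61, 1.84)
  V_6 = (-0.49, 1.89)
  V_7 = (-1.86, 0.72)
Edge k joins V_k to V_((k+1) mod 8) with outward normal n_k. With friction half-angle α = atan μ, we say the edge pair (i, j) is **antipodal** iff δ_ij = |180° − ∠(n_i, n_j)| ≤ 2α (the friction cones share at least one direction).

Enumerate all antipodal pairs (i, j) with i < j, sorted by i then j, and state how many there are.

count = 12; pairs: (0,3), (0,4), (0,5), (1,4), (1,5), (1,6), (2,5), (2,6), (2,7), (3,6), (3,7), (4,7)

α = atan 0.8 = 38.66°;  2α = 77.32°
n_0 = (-0.7304, -0.6831)
n_1 = (+0.0856, -0.9963)
n_2 = (+0.8087, -0.5882)
n_3 = (+0.9924, +0.1230)
n_4 = (+0.6659, +0.7460)
n_5 = (+0.0454, +0.9990)
n_6 = (-0.6494, +0.7604)
n_7 = (-0.9982, +0.0602)
  (0,1): δ = 128.17°  ·
  (0,2): δ = 79.11°  ·
  (0,3): δ = 36.02°  ✓
  (0,4): δ = 5.17°  ✓
  (0,5): δ = 44.31°  ✓
  (0,6): δ = 87.41°  ·
  (0,7): δ = 133.46°  ·
  (1,2): δ = 130.94°  ·
  (1,3): δ = 87.85°  ·
  (1,4): δ = 46.66°  ✓
  (1,5): δ = 7.51°  ✓
  (1,6): δ = 35.59°  ✓
  (1,7): δ = 81.64°  ·
  (2,3): δ = 136.91°  ·
  (2,4): δ = 95.72°  ·
  (2,5): δ = 56.58°  ✓
  (2,6): δ = 13.47°  ✓
  (2,7): δ = 32.57°  ✓
  (3,4): δ = 138.81°  ·
  (3,5): δ = 99.67°  ·
  (3,6): δ = 56.56°  ✓
  (3,7): δ = 10.52°  ✓
  (4,5): δ = 140.85°  ·
  (4,6): δ = 97.75°  ·
  (4,7): δ = 51.70°  ✓
  (5,6): δ = 136.90°  ·
  (5,7): δ = 90.85°  ·
  (6,7): δ = 133.95°  ·
antipodal pairs: 12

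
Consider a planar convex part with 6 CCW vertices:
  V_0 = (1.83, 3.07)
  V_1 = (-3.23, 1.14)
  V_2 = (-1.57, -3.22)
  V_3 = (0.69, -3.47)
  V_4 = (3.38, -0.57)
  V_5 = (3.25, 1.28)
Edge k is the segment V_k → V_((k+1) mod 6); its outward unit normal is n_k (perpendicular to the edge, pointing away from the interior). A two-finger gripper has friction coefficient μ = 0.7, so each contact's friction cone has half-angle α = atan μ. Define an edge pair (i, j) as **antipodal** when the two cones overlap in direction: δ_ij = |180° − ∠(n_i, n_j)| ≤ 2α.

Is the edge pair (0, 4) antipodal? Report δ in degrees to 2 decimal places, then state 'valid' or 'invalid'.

δ = 73.14°, invalid

α = atan 0.7 = 34.99°;  2α = 69.98°
edge 0: e_0 = (-5.06, -1.93);  n_0 = (-0.3564, +0.9343)
edge 4: e_4 = (-0.13, +1.85);  n_4 = (+0.9975, +0.0701)
∠(n_0, n_4) = 106.86°
δ = |180° − 106.86°| = 73.14°
73.14° > 2α = 69.98°  →  invalid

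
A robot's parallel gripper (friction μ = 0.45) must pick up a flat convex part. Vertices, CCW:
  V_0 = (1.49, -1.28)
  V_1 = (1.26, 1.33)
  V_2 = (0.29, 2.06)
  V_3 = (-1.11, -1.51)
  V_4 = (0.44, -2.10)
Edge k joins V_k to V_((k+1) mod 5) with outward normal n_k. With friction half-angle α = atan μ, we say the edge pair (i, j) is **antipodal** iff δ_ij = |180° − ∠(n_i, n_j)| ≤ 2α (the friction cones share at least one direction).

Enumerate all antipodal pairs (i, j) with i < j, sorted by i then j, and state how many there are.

count = 3; pairs: (0,2), (1,3), (2,4)

α = atan 0.45 = 24.23°;  2α = 48.46°
n_0 = (+0.9961, +0.0878)
n_1 = (+0.6013, +0.7990)
n_2 = (-0.9310, +0.3651)
n_3 = (-0.3557, -0.9346)
n_4 = (+0.6155, -0.7881)
  (0,1): δ = 132.00°  ·
  (0,2): δ = 26.45°  ✓
  (0,3): δ = 64.12°  ·
  (0,4): δ = 122.95°  ·
  (1,2): δ = 74.45°  ·
  (1,3): δ = 16.13°  ✓
  (1,4): δ = 74.95°  ·
  (2,3): δ = 89.43°  ·
  (2,4): δ = 30.60°  ✓
  (3,4): δ = 121.17°  ·
antipodal pairs: 3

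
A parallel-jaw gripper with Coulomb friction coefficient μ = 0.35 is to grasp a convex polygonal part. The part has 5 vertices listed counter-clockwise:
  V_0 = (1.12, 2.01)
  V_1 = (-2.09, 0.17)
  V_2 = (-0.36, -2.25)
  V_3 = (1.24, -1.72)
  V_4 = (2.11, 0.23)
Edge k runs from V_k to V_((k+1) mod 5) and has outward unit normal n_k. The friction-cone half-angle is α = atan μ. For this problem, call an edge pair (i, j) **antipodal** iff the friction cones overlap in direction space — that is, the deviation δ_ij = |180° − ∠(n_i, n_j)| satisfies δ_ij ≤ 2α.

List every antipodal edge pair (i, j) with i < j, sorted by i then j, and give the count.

count = 3; pairs: (0,2), (0,3), (1,4)

α = atan 0.35 = 19.29°;  2α = 38.58°
n_0 = (-0.4973, +0.8676)
n_1 = (-0.8135, -0.5816)
n_2 = (+0.3144, -0.9493)
n_3 = (+0.9132, -0.4074)
n_4 = (+0.8739, +0.4861)
  (0,1): δ = 84.26°  ·
  (0,2): δ = 11.49°  ✓
  (0,3): δ = 36.13°  ✓
  (0,4): δ = 89.26°  ·
  (1,2): δ = 107.23°  ·
  (1,3): δ = 59.60°  ·
  (1,4): δ = 6.48°  ✓
  (2,3): δ = 132.37°  ·
  (2,4): δ = 79.25°  ·
  (3,4): δ = 126.87°  ·
antipodal pairs: 3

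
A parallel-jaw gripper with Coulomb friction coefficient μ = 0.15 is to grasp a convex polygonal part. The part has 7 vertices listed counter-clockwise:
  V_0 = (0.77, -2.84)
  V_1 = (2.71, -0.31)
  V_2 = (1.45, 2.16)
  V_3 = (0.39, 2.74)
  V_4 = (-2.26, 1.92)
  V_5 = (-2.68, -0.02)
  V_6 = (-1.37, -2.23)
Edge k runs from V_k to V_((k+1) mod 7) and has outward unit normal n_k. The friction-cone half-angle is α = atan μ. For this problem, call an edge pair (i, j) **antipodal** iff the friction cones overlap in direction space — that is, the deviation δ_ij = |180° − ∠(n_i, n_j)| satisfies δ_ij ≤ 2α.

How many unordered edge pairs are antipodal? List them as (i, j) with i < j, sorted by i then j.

α = atan 0.15 = 8.53°;  2α = 17.06°
n_0 = (+0.7936, -0.6085)
n_1 = (+0.8908, +0.4544)
n_2 = (+0.4800, +0.8773)
n_3 = (-0.2956, +0.9553)
n_4 = (-0.9774, +0.2116)
n_5 = (-0.8602, -0.5099)
n_6 = (-0.2741, -0.9617)
  (0,1): δ = 115.49°  ·
  (0,2): δ = 81.21°  ·
  (0,3): δ = 35.33°  ·
  (0,4): δ = 25.27°  ·
  (0,5): δ = 68.14°  ·
  (0,6): δ = 111.57°  ·
  (1,2): δ = 145.71°  ·
  (1,3): δ = 99.83°  ·
  (1,4): δ = 39.24°  ·
  (1,5): δ = 3.63°  ✓
  (1,6): δ = 47.06°  ·
  (2,3): δ = 134.12°  ·
  (2,4): δ = 73.53°  ·
  (2,5): δ = 30.66°  ·
  (2,6): δ = 12.78°  ✓
  (3,4): δ = 119.41°  ·
  (3,5): δ = 76.54°  ·
  (3,6): δ = 33.10°  ·
  (4,5): δ = 137.13°  ·
  (4,6): δ = 93.69°  ·
  (5,6): δ = 136.57°  ·
antipodal pairs: 2

count = 2; pairs: (1,5), (2,6)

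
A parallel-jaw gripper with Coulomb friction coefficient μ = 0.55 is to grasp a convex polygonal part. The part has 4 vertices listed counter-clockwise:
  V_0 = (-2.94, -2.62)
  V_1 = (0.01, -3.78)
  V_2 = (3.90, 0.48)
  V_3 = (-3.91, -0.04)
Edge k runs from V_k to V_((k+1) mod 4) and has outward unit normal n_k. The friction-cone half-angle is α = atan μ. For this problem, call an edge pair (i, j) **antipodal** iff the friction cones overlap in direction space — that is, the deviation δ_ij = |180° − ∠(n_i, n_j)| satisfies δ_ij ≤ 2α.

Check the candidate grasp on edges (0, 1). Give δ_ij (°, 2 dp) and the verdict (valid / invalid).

α = atan 0.55 = 28.81°;  2α = 57.62°
edge 0: e_0 = (+2.95, -1.16);  n_0 = (-0.3659, -0.9306)
edge 1: e_1 = (+3.89, +4.26);  n_1 = (+0.7384, -0.6743)
∠(n_0, n_1) = 69.07°
δ = |180° − 69.07°| = 110.93°
110.93° > 2α = 57.62°  →  invalid

δ = 110.93°, invalid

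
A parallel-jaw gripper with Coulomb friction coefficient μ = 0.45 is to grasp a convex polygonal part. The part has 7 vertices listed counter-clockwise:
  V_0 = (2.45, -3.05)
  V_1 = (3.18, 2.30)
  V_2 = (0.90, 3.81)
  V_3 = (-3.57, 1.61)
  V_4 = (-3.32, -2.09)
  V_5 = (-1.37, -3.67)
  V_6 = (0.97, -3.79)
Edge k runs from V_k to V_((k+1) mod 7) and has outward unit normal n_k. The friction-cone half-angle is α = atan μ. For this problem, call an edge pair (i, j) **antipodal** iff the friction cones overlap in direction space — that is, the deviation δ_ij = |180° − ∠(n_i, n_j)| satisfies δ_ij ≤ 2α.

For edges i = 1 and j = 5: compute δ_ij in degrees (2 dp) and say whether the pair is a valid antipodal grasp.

α = atan 0.45 = 24.23°;  2α = 48.46°
edge 1: e_1 = (-2.28, +1.51);  n_1 = (+0.5522, +0.8337)
edge 5: e_5 = (+2.34, -0.12);  n_5 = (-0.0512, -0.9987)
∠(n_1, n_5) = 149.42°
δ = |180° − 149.42°| = 30.58°
30.58° ≤ 2α = 48.46°  →  valid

δ = 30.58°, valid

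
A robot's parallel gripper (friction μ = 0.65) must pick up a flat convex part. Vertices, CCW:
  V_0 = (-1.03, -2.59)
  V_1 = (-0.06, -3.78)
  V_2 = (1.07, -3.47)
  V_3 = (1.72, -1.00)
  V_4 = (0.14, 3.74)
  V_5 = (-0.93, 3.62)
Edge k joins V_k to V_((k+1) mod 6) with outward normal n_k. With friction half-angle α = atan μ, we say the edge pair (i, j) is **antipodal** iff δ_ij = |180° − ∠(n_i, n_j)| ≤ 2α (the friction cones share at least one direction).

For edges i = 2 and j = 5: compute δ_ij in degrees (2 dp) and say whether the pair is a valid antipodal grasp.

δ = 13.82°, valid

α = atan 0.65 = 33.02°;  2α = 66.05°
edge 2: e_2 = (+0.65, +2.47);  n_2 = (+0.9671, -0.2545)
edge 5: e_5 = (-0.10, -6.21);  n_5 = (-0.9999, +0.0161)
∠(n_2, n_5) = 166.18°
δ = |180° − 166.18°| = 13.82°
13.82° ≤ 2α = 66.05°  →  valid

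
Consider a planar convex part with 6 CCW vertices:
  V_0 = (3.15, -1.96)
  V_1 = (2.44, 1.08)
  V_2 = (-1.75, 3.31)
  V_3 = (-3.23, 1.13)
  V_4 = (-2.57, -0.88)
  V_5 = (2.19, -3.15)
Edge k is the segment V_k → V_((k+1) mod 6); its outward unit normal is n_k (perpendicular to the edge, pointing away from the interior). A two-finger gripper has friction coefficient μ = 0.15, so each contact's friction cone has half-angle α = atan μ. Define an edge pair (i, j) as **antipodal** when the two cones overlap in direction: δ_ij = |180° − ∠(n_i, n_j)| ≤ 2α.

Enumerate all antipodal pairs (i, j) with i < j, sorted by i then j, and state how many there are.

count = 3; pairs: (0,3), (1,4), (2,5)

α = atan 0.15 = 8.53°;  2α = 17.06°
n_0 = (+0.9738, +0.2274)
n_1 = (+0.4698, +0.8828)
n_2 = (-0.8273, +0.5617)
n_3 = (-0.9501, -0.3120)
n_4 = (-0.4304, -0.9026)
n_5 = (+0.7783, -0.6279)
  (0,1): δ = 131.17°  ·
  (0,2): δ = 47.32°  ·
  (0,3): δ = 5.03°  ✓
  (0,4): δ = 51.36°  ·
  (0,5): δ = 127.96°  ·
  (1,2): δ = 96.15°  ·
  (1,3): δ = 43.80°  ·
  (1,4): δ = 2.53°  ✓
  (1,5): δ = 79.13°  ·
  (2,3): δ = 127.65°  ·
  (2,4): δ = 81.32°  ·
  (2,5): δ = 4.72°  ✓
  (3,4): δ = 133.67°  ·
  (3,5): δ = 57.07°  ·
  (4,5): δ = 103.40°  ·
antipodal pairs: 3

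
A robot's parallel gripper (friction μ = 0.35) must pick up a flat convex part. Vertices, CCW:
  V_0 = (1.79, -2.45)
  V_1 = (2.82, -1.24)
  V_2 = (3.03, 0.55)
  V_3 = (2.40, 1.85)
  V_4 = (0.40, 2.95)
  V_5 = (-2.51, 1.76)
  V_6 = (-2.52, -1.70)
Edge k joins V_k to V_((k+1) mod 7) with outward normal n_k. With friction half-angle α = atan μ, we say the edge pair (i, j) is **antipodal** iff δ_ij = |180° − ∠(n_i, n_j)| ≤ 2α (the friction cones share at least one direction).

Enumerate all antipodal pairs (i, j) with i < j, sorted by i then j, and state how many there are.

α = atan 0.35 = 19.29°;  2α = 38.58°
n_0 = (+0.7615, -0.6482)
n_1 = (+0.9932, -0.1165)
n_2 = (+0.8999, +0.4361)
n_3 = (+0.4819, +0.8762)
n_4 = (-0.3785, +0.9256)
n_5 = (-1.0000, +0.0029)
n_6 = (-0.1714, -0.9852)
  (0,1): δ = 146.29°  ·
  (0,2): δ = 113.74°  ·
  (0,3): δ = 78.41°  ·
  (0,4): δ = 27.35°  ✓
  (0,5): δ = 40.24°  ·
  (0,6): δ = 120.53°  ·
  (1,2): δ = 147.45°  ·
  (1,3): δ = 112.12°  ·
  (1,4): δ = 61.07°  ·
  (1,5): δ = 6.53°  ✓
  (1,6): δ = 86.82°  ·
  (2,3): δ = 144.67°  ·
  (2,4): δ = 93.61°  ·
  (2,5): δ = 26.02°  ✓
  (2,6): δ = 54.27°  ·
  (3,4): δ = 128.95°  ·
  (3,5): δ = 61.35°  ·
  (3,6): δ = 18.94°  ✓
  (4,5): δ = 112.41°  ·
  (4,6): δ = 32.11°  ✓
  (5,6): δ = 99.71°  ·
antipodal pairs: 5

count = 5; pairs: (0,4), (1,5), (2,5), (3,6), (4,6)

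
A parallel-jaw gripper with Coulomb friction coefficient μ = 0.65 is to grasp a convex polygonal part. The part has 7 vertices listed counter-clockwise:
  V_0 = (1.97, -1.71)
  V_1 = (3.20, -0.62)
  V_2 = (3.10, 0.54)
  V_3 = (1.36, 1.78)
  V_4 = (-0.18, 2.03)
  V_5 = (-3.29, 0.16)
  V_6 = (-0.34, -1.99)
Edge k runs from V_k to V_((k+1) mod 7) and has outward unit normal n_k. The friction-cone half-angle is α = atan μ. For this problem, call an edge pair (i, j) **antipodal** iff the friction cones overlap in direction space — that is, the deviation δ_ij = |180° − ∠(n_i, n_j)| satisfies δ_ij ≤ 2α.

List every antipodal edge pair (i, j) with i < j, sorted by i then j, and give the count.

count = 9; pairs: (0,3), (0,4), (1,4), (1,5), (2,5), (2,6), (3,5), (3,6), (4,6)

α = atan 0.65 = 33.02°;  2α = 66.05°
n_0 = (+0.6632, -0.7484)
n_1 = (+0.9963, +0.0859)
n_2 = (+0.5804, +0.8144)
n_3 = (+0.1602, +0.9871)
n_4 = (-0.5153, +0.8570)
n_5 = (-0.5890, -0.8081)
n_6 = (+0.1203, -0.9927)
  (0,1): δ = 126.62°  ·
  (0,2): δ = 77.02°  ·
  (0,3): δ = 50.77°  ✓
  (0,4): δ = 10.53°  ✓
  (0,5): δ = 102.37°  ·
  (0,6): δ = 145.36°  ·
  (1,2): δ = 130.40°  ·
  (1,3): δ = 104.15°  ·
  (1,4): δ = 63.91°  ✓
  (1,5): δ = 48.99°  ✓
  (1,6): δ = 91.98°  ·
  (2,3): δ = 153.75°  ·
  (2,4): δ = 113.51°  ·
  (2,5): δ = 0.61°  ✓
  (2,6): δ = 42.39°  ✓
  (3,4): δ = 139.76°  ·
  (3,5): δ = 26.86°  ✓
  (3,6): δ = 16.13°  ✓
  (4,5): δ = 67.10°  ·
  (4,6): δ = 24.11°  ✓
  (5,6): δ = 137.00°  ·
antipodal pairs: 9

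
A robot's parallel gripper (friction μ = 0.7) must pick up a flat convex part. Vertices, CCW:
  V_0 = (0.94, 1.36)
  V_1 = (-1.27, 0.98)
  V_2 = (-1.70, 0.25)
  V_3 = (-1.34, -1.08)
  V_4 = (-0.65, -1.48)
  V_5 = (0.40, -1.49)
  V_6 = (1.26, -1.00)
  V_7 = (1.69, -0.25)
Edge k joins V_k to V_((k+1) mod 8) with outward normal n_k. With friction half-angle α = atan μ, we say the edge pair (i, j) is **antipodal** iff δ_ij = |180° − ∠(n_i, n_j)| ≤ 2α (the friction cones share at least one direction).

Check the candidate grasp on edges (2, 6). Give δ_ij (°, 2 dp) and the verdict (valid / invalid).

δ = 44.97°, valid

α = atan 0.7 = 34.99°;  2α = 69.98°
edge 2: e_2 = (+0.36, -1.33);  n_2 = (-0.9653, -0.2613)
edge 6: e_6 = (+0.43, +0.75);  n_6 = (+0.8675, -0.4974)
∠(n_2, n_6) = 135.03°
δ = |180° − 135.03°| = 44.97°
44.97° ≤ 2α = 69.98°  →  valid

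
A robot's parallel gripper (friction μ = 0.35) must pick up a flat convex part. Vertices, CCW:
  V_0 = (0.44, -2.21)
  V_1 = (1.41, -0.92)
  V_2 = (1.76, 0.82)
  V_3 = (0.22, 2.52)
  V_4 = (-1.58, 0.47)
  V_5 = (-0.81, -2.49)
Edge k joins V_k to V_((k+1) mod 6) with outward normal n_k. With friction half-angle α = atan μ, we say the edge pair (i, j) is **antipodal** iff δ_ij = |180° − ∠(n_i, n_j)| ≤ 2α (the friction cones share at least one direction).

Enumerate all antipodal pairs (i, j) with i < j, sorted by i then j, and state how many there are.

count = 5; pairs: (0,3), (1,3), (1,4), (2,4), (3,5)

α = atan 0.35 = 19.29°;  2α = 38.58°
n_0 = (+0.7993, -0.6010)
n_1 = (+0.9804, -0.1972)
n_2 = (+0.7411, +0.6714)
n_3 = (-0.7514, +0.6598)
n_4 = (-0.9678, -0.2518)
n_5 = (+0.2186, -0.9758)
  (0,1): δ = 154.43°  ·
  (0,2): δ = 100.89°  ·
  (0,3): δ = 4.34°  ✓
  (0,4): δ = 51.52°  ·
  (0,5): δ = 139.57°  ·
  (1,2): δ = 126.45°  ·
  (1,3): δ = 29.91°  ✓
  (1,4): δ = 25.95°  ✓
  (1,5): δ = 114.00°  ·
  (2,3): δ = 83.46°  ·
  (2,4): δ = 27.59°  ✓
  (2,5): δ = 60.45°  ·
  (3,4): δ = 124.13°  ·
  (3,5): δ = 36.09°  ✓
  (4,5): δ = 91.96°  ·
antipodal pairs: 5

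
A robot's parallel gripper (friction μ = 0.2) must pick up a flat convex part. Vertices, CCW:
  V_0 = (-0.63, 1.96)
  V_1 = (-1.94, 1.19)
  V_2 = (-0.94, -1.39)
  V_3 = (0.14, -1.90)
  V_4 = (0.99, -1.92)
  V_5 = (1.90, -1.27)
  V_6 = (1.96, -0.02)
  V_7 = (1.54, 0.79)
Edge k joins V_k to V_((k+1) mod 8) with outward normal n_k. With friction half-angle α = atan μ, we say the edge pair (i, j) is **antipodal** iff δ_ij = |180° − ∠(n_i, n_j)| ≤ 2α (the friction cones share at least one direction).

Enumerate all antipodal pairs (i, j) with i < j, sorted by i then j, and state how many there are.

count = 3; pairs: (0,4), (1,6), (2,7)

α = atan 0.2 = 11.31°;  2α = 22.62°
n_0 = (-0.5067, +0.8621)
n_1 = (-0.9324, -0.3614)
n_2 = (-0.4270, -0.9042)
n_3 = (-0.0235, -0.9997)
n_4 = (+0.5812, -0.8137)
n_5 = (+0.9988, -0.0479)
n_6 = (+0.8878, +0.4603)
n_7 = (+0.4746, +0.8802)
  (0,1): δ = 99.26°  ·
  (0,2): δ = 55.72°  ·
  (0,3): δ = 31.79°  ·
  (0,4): δ = 5.09°  ✓
  (0,5): δ = 56.81°  ·
  (0,6): δ = 86.96°  ·
  (0,7): δ = 121.22°  ·
  (1,2): δ = 136.46°  ·
  (1,3): δ = 112.53°  ·
  (1,4): δ = 75.65°  ·
  (1,5): δ = 23.93°  ·
  (1,6): δ = 6.22°  ✓
  (1,7): δ = 40.48°  ·
  (2,3): δ = 156.07°  ·
  (2,4): δ = 119.18°  ·
  (2,5): δ = 67.47°  ·
  (2,6): δ = 37.31°  ·
  (2,7): δ = 3.05°  ✓
  (3,4): δ = 143.11°  ·
  (3,5): δ = 91.40°  ·
  (3,6): δ = 61.24°  ·
  (3,7): δ = 26.98°  ·
  (4,5): δ = 128.29°  ·
  (4,6): δ = 98.13°  ·
  (4,7): δ = 63.87°  ·
  (5,6): δ = 149.84°  ·
  (5,7): δ = 115.58°  ·
  (6,7): δ = 145.74°  ·
antipodal pairs: 3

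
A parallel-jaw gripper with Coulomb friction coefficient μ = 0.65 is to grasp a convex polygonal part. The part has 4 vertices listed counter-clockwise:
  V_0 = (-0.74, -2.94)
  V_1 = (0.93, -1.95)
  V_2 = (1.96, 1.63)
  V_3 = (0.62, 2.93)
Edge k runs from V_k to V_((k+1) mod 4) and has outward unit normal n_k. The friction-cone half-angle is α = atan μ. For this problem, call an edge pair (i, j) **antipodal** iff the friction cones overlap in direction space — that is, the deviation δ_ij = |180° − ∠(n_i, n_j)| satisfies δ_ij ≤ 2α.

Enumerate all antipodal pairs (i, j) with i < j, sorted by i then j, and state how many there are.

α = atan 0.65 = 33.02°;  2α = 66.05°
n_0 = (+0.5099, -0.8602)
n_1 = (+0.9610, -0.2765)
n_2 = (+0.6963, +0.7177)
n_3 = (-0.9742, +0.2257)
  (0,1): δ = 136.71°  ·
  (0,2): δ = 74.79°  ·
  (0,3): δ = 46.30°  ✓
  (1,2): δ = 118.08°  ·
  (1,3): δ = 3.01°  ✓
  (2,3): δ = 58.91°  ✓
antipodal pairs: 3

count = 3; pairs: (0,3), (1,3), (2,3)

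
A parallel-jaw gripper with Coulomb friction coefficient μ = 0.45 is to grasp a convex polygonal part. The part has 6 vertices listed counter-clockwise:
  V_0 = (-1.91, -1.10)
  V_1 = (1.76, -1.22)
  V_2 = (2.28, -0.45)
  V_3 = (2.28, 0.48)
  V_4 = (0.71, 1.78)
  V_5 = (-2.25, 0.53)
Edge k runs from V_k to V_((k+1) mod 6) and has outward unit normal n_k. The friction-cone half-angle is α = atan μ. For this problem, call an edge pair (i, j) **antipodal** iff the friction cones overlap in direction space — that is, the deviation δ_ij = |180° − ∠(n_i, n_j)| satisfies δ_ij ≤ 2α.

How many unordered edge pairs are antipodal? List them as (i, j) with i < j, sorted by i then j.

count = 6; pairs: (0,3), (0,4), (1,4), (1,5), (2,5), (3,5)

α = atan 0.45 = 24.23°;  2α = 48.46°
n_0 = (-0.0327, -0.9995)
n_1 = (+0.8287, -0.5597)
n_2 = (+1.0000, -0.0000)
n_3 = (+0.6378, +0.7702)
n_4 = (-0.3890, +0.9212)
n_5 = (-0.9789, -0.2042)
  (0,1): δ = 122.16°  ·
  (0,2): δ = 88.13°  ·
  (0,3): δ = 37.75°  ✓
  (0,4): δ = 24.77°  ✓
  (0,5): δ = 103.66°  ·
  (1,2): δ = 145.97°  ·
  (1,3): δ = 95.59°  ·
  (1,4): δ = 33.07°  ✓
  (1,5): δ = 45.81°  ✓
  (2,3): δ = 129.63°  ·
  (2,4): δ = 67.11°  ·
  (2,5): δ = 11.78°  ✓
  (3,4): δ = 117.48°  ·
  (3,5): δ = 38.59°  ✓
  (4,5): δ = 101.11°  ·
antipodal pairs: 6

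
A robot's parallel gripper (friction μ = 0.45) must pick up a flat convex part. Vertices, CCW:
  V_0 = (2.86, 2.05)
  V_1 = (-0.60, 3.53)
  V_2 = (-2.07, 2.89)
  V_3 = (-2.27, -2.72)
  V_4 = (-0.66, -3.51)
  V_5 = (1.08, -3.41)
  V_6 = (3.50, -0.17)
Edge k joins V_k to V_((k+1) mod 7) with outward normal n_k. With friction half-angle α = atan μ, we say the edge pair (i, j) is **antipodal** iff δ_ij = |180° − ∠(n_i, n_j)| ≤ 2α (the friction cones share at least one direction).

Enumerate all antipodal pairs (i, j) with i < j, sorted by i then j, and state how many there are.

α = atan 0.45 = 24.23°;  2α = 48.46°
n_0 = (+0.3933, +0.9194)
n_1 = (-0.3992, +0.9169)
n_2 = (-0.9994, +0.0356)
n_3 = (-0.4405, -0.8977)
n_4 = (+0.0574, -0.9984)
n_5 = (+0.8012, -0.5984)
n_6 = (+0.9609, +0.2770)
  (0,1): δ = 133.31°  ·
  (0,2): δ = 68.88°  ·
  (0,3): δ = 2.98°  ✓
  (0,4): δ = 26.45°  ✓
  (0,5): δ = 76.40°  ·
  (0,6): δ = 129.24°  ·
  (1,2): δ = 115.57°  ·
  (1,3): δ = 49.66°  ·
  (1,4): δ = 20.24°  ✓
  (1,5): δ = 29.72°  ✓
  (1,6): δ = 82.55°  ·
  (2,3): δ = 114.09°  ·
  (2,4): δ = 84.67°  ·
  (2,5): δ = 34.71°  ✓
  (2,6): δ = 18.12°  ✓
  (3,4): δ = 150.57°  ·
  (3,5): δ = 100.62°  ·
  (3,6): δ = 47.78°  ✓
  (4,5): δ = 130.05°  ·
  (4,6): δ = 77.21°  ·
  (5,6): δ = 127.16°  ·
antipodal pairs: 7

count = 7; pairs: (0,3), (0,4), (1,4), (1,5), (2,5), (2,6), (3,6)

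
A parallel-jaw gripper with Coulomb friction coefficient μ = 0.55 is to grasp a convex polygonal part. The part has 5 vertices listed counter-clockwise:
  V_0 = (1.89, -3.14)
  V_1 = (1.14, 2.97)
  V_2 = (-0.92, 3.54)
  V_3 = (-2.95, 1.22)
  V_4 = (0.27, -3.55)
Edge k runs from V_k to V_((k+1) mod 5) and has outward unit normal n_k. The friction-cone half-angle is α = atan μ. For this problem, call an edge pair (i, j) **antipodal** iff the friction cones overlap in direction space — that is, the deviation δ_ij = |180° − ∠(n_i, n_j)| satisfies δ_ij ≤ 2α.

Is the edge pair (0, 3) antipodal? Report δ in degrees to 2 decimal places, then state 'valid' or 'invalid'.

α = atan 0.55 = 28.81°;  2α = 57.62°
edge 0: e_0 = (-0.75, +6.11);  n_0 = (+0.9926, +0.1218)
edge 3: e_3 = (+3.22, -4.77);  n_3 = (-0.8288, -0.5595)
∠(n_0, n_3) = 152.98°
δ = |180° − 152.98°| = 27.02°
27.02° ≤ 2α = 57.62°  →  valid

δ = 27.02°, valid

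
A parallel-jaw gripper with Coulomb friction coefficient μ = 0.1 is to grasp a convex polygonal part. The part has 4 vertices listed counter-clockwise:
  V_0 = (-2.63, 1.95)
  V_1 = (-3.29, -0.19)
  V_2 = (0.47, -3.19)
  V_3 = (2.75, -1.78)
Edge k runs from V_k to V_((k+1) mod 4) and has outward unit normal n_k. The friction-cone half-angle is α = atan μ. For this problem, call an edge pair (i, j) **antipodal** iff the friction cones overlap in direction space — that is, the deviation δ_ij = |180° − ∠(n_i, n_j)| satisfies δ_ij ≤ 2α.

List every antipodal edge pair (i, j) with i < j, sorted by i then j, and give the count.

count = 1; pairs: (1,3)

α = atan 0.1 = 5.71°;  2α = 11.42°
n_0 = (-0.9556, +0.2947)
n_1 = (-0.6237, -0.7817)
n_2 = (+0.5260, -0.8505)
n_3 = (+0.5698, +0.8218)
  (0,1): δ = 111.45°  ·
  (0,2): δ = 41.13°  ·
  (0,3): δ = 72.41°  ·
  (1,2): δ = 109.68°  ·
  (1,3): δ = 3.85°  ✓
  (2,3): δ = 66.47°  ·
antipodal pairs: 1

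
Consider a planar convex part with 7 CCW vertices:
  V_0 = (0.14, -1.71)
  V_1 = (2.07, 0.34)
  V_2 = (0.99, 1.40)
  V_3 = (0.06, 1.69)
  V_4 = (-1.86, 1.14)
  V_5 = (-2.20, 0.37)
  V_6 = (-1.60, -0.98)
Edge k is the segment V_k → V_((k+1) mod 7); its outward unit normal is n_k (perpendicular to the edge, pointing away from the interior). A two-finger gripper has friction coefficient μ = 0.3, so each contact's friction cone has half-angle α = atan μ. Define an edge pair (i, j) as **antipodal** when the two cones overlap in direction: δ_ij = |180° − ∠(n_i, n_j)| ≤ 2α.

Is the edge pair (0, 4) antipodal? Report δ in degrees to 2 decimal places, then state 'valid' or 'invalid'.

α = atan 0.3 = 16.70°;  2α = 33.40°
edge 0: e_0 = (+1.93, +2.05);  n_0 = (+0.7281, -0.6855)
edge 4: e_4 = (-0.34, -0.77);  n_4 = (-0.9148, +0.4039)
∠(n_0, n_4) = 160.55°
δ = |180° − 160.55°| = 19.45°
19.45° ≤ 2α = 33.40°  →  valid

δ = 19.45°, valid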